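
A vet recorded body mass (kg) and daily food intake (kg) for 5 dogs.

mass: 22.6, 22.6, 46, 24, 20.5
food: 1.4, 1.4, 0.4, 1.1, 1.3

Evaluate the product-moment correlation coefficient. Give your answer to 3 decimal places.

-0.966

n = 5, Σx = 135.7, Σy = 5.6, Σx² = 4133.77, Σy² = 6.98, Σxy = 134.73
nΣxy − ΣxΣy = 673.65 − 759.92 = -86.27
nΣx² − (Σx)² = 20668.85 − 18414.49 = 2254.36; nΣy² − (Σy)² = 34.9 − 31.36 = 3.54
r = -86.27 / √(2254.36 × 3.54) = -86.27 / 89.3333 ≈ -0.966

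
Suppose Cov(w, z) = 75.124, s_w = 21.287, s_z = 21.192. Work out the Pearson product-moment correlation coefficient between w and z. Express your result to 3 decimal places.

r = Cov(w,z) / (s_w · s_z) = 75.124 / (21.287 × 21.192)
  = 75.124 / 451.1141 ≈ 0.167

0.167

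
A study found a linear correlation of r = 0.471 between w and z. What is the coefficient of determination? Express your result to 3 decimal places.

0.222

r² = (0.471)² = 0.222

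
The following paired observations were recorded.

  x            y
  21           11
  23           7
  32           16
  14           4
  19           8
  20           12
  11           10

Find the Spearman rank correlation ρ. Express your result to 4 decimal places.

0.4643

Rank x: 5, 6, 7, 2, 3, 4, 1
Rank y: 5, 2, 7, 1, 3, 6, 4
d = rank(x) − rank(y): 0, 4, 0, 1, 0, -2, -3; Σd² = 30
ρ = 1 − 6Σd² / [n(n²−1)] = 1 − 6×30 / (7×48) = 1 − 180/336 ≈ 0.4643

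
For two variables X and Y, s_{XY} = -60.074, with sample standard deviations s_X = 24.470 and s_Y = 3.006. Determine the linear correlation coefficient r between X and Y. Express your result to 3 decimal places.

-0.817

r = Cov(X,Y) / (s_X · s_Y) = -60.074 / (24.470 × 3.006)
  = -60.074 / 73.5568 ≈ -0.817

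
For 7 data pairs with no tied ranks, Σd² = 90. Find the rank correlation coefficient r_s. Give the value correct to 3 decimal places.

ρ = 1 − 6Σd² / [n(n²−1)] = 1 − 6×90 / (7×48)
  = 1 − 540/336 = 1 − 1.6071 ≈ -0.607

-0.607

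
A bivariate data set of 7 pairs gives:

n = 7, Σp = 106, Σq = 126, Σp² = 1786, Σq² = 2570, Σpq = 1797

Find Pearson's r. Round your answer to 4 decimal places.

-0.4750

r = (nΣpq − ΣpΣq) / √[(nΣp² − (Σp)²)(nΣq² − (Σq)²)]
Numerator: 7×1797 − 106×126 = -777
Denominator: √[(12502 − 11236)(17990 − 15876)] = √[1266 × 2114] = 1635.9474
r = -777 / 1635.9474 ≈ -0.4750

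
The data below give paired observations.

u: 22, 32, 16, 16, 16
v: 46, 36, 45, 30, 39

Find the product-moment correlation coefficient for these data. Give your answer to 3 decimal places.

n = 5, Σu = 102, Σv = 196, Σu² = 2276, Σv² = 7858, Σuv = 3988
nΣuv − ΣuΣv = 19940 − 19992 = -52
nΣu² − (Σu)² = 11380 − 10404 = 976; nΣv² − (Σv)² = 39290 − 38416 = 874
r = -52 / √(976 × 874) = -52 / 923.5930 ≈ -0.056

-0.056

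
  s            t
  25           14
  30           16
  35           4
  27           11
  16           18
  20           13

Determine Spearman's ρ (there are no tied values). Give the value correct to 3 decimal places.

-0.600

Rank s: 3, 5, 6, 4, 1, 2
Rank t: 4, 5, 1, 2, 6, 3
d = rank(s) − rank(t): -1, 0, 5, 2, -5, -1; Σd² = 56
ρ = 1 − 6Σd² / [n(n²−1)] = 1 − 6×56 / (6×35) = 1 − 336/210 ≈ -0.600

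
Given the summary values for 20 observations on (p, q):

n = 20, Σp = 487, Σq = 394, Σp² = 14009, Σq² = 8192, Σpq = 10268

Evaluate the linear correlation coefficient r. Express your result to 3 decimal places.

0.701

r = (nΣpq − ΣpΣq) / √[(nΣp² − (Σp)²)(nΣq² − (Σq)²)]
Numerator: 20×10268 − 487×394 = 13482
Denominator: √[(280180 − 237169)(163840 − 155236)] = √[43011 × 8604] = 19237.1163
r = 13482 / 19237.1163 ≈ 0.701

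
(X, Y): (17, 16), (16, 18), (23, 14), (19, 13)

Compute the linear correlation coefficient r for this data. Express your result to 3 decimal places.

-0.716

n = 4, ΣX = 75, ΣY = 61, ΣX² = 1435, ΣY² = 945, ΣXY = 1129
nΣXY − ΣXΣY = 4516 − 4575 = -59
nΣX² − (ΣX)² = 5740 − 5625 = 115; nΣY² − (ΣY)² = 3780 − 3721 = 59
r = -59 / √(115 × 59) = -59 / 82.3711 ≈ -0.716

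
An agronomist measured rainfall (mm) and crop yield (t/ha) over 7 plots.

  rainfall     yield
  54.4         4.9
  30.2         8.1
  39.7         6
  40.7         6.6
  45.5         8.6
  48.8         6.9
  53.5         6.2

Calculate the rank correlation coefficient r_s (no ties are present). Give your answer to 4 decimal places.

-0.4286

Rank rainfall: 7, 1, 2, 3, 4, 5, 6
Rank yield: 1, 6, 2, 4, 7, 5, 3
d = rank(rainfall) − rank(yield): 6, -5, 0, -1, -3, 0, 3; Σd² = 80
ρ = 1 − 6Σd² / [n(n²−1)] = 1 − 6×80 / (7×48) = 1 − 480/336 ≈ -0.4286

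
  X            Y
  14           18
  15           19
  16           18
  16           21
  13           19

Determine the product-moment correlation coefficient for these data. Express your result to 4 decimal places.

n = 5, ΣX = 74, ΣY = 95, ΣX² = 1102, ΣY² = 1811, ΣXY = 1408
nΣXY − ΣXΣY = 7040 − 7030 = 10
nΣX² − (ΣX)² = 5510 − 5476 = 34; nΣY² − (ΣY)² = 9055 − 9025 = 30
r = 10 / √(34 × 30) = 10 / 31.9374 ≈ 0.3131

0.3131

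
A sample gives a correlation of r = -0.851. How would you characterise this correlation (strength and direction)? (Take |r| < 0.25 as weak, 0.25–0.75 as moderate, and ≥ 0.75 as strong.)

r = -0.851 < 0 so the relationship is negative.
|r| = 0.851, which falls in the strong range.

strong negative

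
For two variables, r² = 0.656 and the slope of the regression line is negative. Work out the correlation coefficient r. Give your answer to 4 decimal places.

|r| = √0.656 = 0.8099
The association is negative, so r = −0.8099.

-0.8099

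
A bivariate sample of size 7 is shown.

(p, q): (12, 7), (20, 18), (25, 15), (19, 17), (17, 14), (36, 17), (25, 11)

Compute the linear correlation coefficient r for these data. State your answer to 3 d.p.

n = 7, Σp = 154, Σq = 99, Σp² = 3740, Σq² = 1493, Σpq = 2267
nΣpq − ΣpΣq = 15869 − 15246 = 623
nΣp² − (Σp)² = 26180 − 23716 = 2464; nΣq² − (Σq)² = 10451 − 9801 = 650
r = 623 / √(2464 × 650) = 623 / 1265.5434 ≈ 0.492

0.492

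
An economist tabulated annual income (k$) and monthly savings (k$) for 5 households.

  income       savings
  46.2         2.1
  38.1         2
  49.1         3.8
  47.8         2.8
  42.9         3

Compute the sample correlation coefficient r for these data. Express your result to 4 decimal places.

0.6413

n = 5, Σx = 224.1, Σy = 13.7, Σx² = 10122.11, Σy² = 39.69, Σxy = 622.34
nΣxy − ΣxΣy = 3111.7 − 3070.17 = 41.53
nΣx² − (Σx)² = 50610.55 − 50220.81 = 389.74; nΣy² − (Σy)² = 198.45 − 187.69 = 10.76
r = 41.53 / √(389.74 × 10.76) = 41.53 / 64.7580 ≈ 0.6413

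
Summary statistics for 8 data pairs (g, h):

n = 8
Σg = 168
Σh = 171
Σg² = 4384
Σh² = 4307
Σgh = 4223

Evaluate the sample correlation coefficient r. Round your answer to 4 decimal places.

0.8461

r = (nΣgh − ΣgΣh) / √[(nΣg² − (Σg)²)(nΣh² − (Σh)²)]
Numerator: 8×4223 − 168×171 = 5056
Denominator: √[(35072 − 28224)(34456 − 29241)] = √[6848 × 5215] = 5975.9786
r = 5056 / 5975.9786 ≈ 0.8461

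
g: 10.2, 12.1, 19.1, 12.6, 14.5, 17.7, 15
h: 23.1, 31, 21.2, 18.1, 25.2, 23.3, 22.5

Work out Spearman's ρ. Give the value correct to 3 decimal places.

Rank g: 1, 2, 7, 3, 4, 6, 5
Rank h: 4, 7, 2, 1, 6, 5, 3
d = rank(g) − rank(h): -3, -5, 5, 2, -2, 1, 2; Σd² = 72
ρ = 1 − 6Σd² / [n(n²−1)] = 1 − 6×72 / (7×48) = 1 − 432/336 ≈ -0.286

-0.286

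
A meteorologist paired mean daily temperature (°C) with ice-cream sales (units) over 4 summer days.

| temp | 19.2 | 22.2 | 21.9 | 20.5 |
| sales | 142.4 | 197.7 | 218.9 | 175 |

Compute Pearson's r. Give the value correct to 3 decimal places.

0.936

n = 4, Σx = 83.8, Σy = 734, Σx² = 1761.34, Σy² = 137905.26, Σxy = 15504.43
nΣxy − ΣxΣy = 62017.72 − 61509.2 = 508.52
nΣx² − (Σx)² = 7045.36 − 7022.44 = 22.92; nΣy² − (Σy)² = 551621.04 − 538756 = 12865.04
r = 508.52 / √(22.92 × 12865.04) = 508.52 / 543.0163 ≈ 0.936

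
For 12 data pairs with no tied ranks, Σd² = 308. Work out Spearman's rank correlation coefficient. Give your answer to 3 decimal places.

ρ = 1 − 6Σd² / [n(n²−1)] = 1 − 6×308 / (12×143)
  = 1 − 1848/1716 = 1 − 1.0769 ≈ -0.077

-0.077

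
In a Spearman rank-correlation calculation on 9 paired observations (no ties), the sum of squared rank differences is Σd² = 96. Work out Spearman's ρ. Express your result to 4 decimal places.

0.2000

ρ = 1 − 6Σd² / [n(n²−1)] = 1 − 6×96 / (9×80)
  = 1 − 576/720 = 1 − 0.80000 ≈ 0.2000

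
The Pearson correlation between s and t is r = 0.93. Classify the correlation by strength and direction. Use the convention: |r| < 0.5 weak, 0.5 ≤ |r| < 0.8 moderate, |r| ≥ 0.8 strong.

r = 0.93 > 0 so the relationship is positive.
|r| = 0.93, which falls in the strong range.

strong positive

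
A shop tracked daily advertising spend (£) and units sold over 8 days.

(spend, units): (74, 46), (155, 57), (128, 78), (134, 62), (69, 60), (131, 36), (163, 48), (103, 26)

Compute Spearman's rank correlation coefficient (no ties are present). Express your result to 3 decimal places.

Rank spend: 2, 7, 4, 6, 1, 5, 8, 3
Rank units: 3, 5, 8, 7, 6, 2, 4, 1
d = rank(spend) − rank(units): -1, 2, -4, -1, -5, 3, 4, 2; Σd² = 76
ρ = 1 − 6Σd² / [n(n²−1)] = 1 − 6×76 / (8×63) = 1 − 456/504 ≈ 0.095

0.095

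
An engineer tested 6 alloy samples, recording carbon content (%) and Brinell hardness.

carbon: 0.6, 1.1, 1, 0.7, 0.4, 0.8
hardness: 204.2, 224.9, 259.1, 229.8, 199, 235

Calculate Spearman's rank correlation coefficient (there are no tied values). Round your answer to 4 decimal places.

0.6571

Rank carbon: 2, 6, 5, 3, 1, 4
Rank hardness: 2, 3, 6, 4, 1, 5
d = rank(carbon) − rank(hardness): 0, 3, -1, -1, 0, -1; Σd² = 12
ρ = 1 − 6Σd² / [n(n²−1)] = 1 − 6×12 / (6×35) = 1 − 72/210 ≈ 0.6571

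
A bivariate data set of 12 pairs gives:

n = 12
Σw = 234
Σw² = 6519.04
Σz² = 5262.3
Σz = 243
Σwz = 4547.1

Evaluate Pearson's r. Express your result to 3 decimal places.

r = (nΣwz − ΣwΣz) / √[(nΣw² − (Σw)²)(nΣz² − (Σz)²)]
Numerator: 12×4547.1 − 234×243 = -2296.8
Denominator: √[(78228.48 − 54756)(63147.6 − 59049)] = √[23472.48 × 4098.6] = 9808.3794
r = -2296.8 / 9808.3794 ≈ -0.234

-0.234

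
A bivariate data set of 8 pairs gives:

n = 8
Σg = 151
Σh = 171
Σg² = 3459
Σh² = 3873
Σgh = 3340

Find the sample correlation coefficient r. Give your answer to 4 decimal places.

0.3085

r = (nΣgh − ΣgΣh) / √[(nΣg² − (Σg)²)(nΣh² − (Σh)²)]
Numerator: 8×3340 − 151×171 = 899
Denominator: √[(27672 − 22801)(30984 − 29241)] = √[4871 × 1743] = 2913.7867
r = 899 / 2913.7867 ≈ 0.3085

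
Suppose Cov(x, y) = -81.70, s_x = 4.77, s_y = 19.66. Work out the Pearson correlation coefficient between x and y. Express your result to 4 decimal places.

r = Cov(x,y) / (s_x · s_y) = -81.70 / (4.77 × 19.66)
  = -81.70 / 93.7782 ≈ -0.8712

-0.8712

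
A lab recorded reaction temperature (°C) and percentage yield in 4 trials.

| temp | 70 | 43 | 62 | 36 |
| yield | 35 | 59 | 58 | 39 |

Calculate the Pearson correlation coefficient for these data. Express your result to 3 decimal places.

n = 4, Σx = 211, Σy = 191, Σx² = 11889, Σy² = 9591, Σxy = 9987
nΣxy − ΣxΣy = 39948 − 40301 = -353
nΣx² − (Σx)² = 47556 − 44521 = 3035; nΣy² − (Σy)² = 38364 − 36481 = 1883
r = -353 / √(3035 × 1883) = -353 / 2390.5867 ≈ -0.148

-0.148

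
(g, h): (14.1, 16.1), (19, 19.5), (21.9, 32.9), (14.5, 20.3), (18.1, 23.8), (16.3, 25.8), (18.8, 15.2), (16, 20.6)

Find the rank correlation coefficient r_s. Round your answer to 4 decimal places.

Rank g: 1, 7, 8, 2, 5, 4, 6, 3
Rank h: 2, 3, 8, 4, 6, 7, 1, 5
d = rank(g) − rank(h): -1, 4, 0, -2, -1, -3, 5, -2; Σd² = 60
ρ = 1 − 6Σd² / [n(n²−1)] = 1 − 6×60 / (8×63) = 1 − 360/504 ≈ 0.2857

0.2857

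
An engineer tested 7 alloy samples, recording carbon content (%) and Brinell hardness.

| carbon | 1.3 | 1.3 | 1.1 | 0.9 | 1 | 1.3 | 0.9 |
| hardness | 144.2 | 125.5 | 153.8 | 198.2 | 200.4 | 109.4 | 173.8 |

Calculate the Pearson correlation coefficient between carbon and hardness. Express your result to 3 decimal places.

n = 7, Σx = 7.8, Σy = 1105.3, Σx² = 8.9, Σy² = 181816.53, Σxy = 1197.21
nΣxy − ΣxΣy = 8380.47 − 8621.34 = -240.87
nΣx² − (Σx)² = 62.3 − 60.84 = 1.46; nΣy² − (Σy)² = 1272715.71 − 1221688.09 = 51027.62
r = -240.87 / √(1.46 × 51027.62) = -240.87 / 272.9475 ≈ -0.882

-0.882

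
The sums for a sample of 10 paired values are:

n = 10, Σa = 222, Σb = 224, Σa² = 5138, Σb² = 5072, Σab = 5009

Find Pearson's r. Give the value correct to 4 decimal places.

0.3390

r = (nΣab − ΣaΣb) / √[(nΣa² − (Σa)²)(nΣb² − (Σb)²)]
Numerator: 10×5009 − 222×224 = 362
Denominator: √[(51380 − 49284)(50720 − 50176)] = √[2096 × 544] = 1067.8127
r = 362 / 1067.8127 ≈ 0.3390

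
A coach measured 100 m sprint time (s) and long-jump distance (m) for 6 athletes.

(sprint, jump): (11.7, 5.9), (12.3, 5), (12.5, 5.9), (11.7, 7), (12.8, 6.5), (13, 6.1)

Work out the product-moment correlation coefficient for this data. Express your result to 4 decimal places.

-0.1381

n = 6, Σx = 74, Σy = 36.4, Σx² = 914.16, Σy² = 223.08, Σxy = 448.68
nΣxy − ΣxΣy = 2692.08 − 2693.6 = -1.52
nΣx² − (Σx)² = 5484.96 − 5476 = 8.96; nΣy² − (Σy)² = 1338.48 − 1324.96 = 13.52
r = -1.52 / √(8.96 × 13.52) = -1.52 / 11.0063 ≈ -0.1381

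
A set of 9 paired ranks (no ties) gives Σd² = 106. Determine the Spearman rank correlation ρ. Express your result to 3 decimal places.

ρ = 1 − 6Σd² / [n(n²−1)] = 1 − 6×106 / (9×80)
  = 1 − 636/720 = 1 − 0.8833 ≈ 0.117

0.117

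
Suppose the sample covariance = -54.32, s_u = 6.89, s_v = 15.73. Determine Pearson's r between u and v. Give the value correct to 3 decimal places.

r = Cov(u,v) / (s_u · s_v) = -54.32 / (6.89 × 15.73)
  = -54.32 / 108.3797 ≈ -0.501

-0.501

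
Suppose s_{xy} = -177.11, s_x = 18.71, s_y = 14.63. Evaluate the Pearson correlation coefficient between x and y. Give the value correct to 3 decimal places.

r = Cov(x,y) / (s_x · s_y) = -177.11 / (18.71 × 14.63)
  = -177.11 / 273.7273 ≈ -0.647

-0.647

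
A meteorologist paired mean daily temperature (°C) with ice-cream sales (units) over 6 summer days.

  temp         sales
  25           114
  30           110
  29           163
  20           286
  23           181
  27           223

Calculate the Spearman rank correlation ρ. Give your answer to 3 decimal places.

Rank temp: 3, 6, 5, 1, 2, 4
Rank sales: 2, 1, 3, 6, 4, 5
d = rank(temp) − rank(sales): 1, 5, 2, -5, -2, -1; Σd² = 60
ρ = 1 − 6Σd² / [n(n²−1)] = 1 − 6×60 / (6×35) = 1 − 360/210 ≈ -0.714

-0.714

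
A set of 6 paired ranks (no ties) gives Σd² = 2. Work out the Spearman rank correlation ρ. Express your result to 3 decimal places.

0.943

ρ = 1 − 6Σd² / [n(n²−1)] = 1 − 6×2 / (6×35)
  = 1 − 12/210 = 1 − 0.0571 ≈ 0.943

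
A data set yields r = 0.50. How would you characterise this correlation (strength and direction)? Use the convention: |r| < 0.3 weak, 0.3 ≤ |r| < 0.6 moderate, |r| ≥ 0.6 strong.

r = 0.50 > 0 so the relationship is positive.
|r| = 0.50, which falls in the moderate range.

moderate positive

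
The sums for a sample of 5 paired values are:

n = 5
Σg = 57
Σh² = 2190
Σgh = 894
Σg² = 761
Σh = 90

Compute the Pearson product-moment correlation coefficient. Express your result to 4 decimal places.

-0.5243

r = (nΣgh − ΣgΣh) / √[(nΣg² − (Σg)²)(nΣh² − (Σh)²)]
Numerator: 5×894 − 57×90 = -660
Denominator: √[(3805 − 3249)(10950 − 8100)] = √[556 × 2850] = 1258.8090
r = -660 / 1258.8090 ≈ -0.5243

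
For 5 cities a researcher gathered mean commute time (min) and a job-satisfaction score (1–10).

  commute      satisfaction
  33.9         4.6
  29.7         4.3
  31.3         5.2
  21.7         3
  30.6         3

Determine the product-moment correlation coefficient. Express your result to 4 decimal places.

n = 5, Σx = 147.2, Σy = 20.1, Σx² = 4418.24, Σy² = 84.69, Σxy = 603.31
nΣxy − ΣxΣy = 3016.55 − 2958.72 = 57.83
nΣx² − (Σx)² = 22091.2 − 21667.84 = 423.36; nΣy² − (Σy)² = 423.45 − 404.01 = 19.44
r = 57.83 / √(423.36 × 19.44) = 57.83 / 90.7200 ≈ 0.6375

0.6375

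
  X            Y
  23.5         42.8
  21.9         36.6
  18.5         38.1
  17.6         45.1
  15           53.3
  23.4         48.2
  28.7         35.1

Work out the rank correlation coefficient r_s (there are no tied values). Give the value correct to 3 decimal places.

Rank X: 6, 4, 3, 2, 1, 5, 7
Rank Y: 4, 2, 3, 5, 7, 6, 1
d = rank(X) − rank(Y): 2, 2, 0, -3, -6, -1, 6; Σd² = 90
ρ = 1 − 6Σd² / [n(n²−1)] = 1 − 6×90 / (7×48) = 1 − 540/336 ≈ -0.607

-0.607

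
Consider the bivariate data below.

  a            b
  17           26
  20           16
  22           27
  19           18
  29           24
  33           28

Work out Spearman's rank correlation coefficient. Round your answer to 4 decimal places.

Rank a: 1, 3, 4, 2, 5, 6
Rank b: 4, 1, 5, 2, 3, 6
d = rank(a) − rank(b): -3, 2, -1, 0, 2, 0; Σd² = 18
ρ = 1 − 6Σd² / [n(n²−1)] = 1 − 6×18 / (6×35) = 1 − 108/210 ≈ 0.4857

0.4857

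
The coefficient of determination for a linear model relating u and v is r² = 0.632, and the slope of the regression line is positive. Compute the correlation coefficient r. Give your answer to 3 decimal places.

|r| = √0.632 = 0.795
The association is positive, so r = 0.795.

0.795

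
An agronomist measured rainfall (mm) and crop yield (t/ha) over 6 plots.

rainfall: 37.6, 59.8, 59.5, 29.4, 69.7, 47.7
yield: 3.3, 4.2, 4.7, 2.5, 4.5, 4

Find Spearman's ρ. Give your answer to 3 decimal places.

Rank rainfall: 2, 5, 4, 1, 6, 3
Rank yield: 2, 4, 6, 1, 5, 3
d = rank(rainfall) − rank(yield): 0, 1, -2, 0, 1, 0; Σd² = 6
ρ = 1 − 6Σd² / [n(n²−1)] = 1 − 6×6 / (6×35) = 1 − 36/210 ≈ 0.829

0.829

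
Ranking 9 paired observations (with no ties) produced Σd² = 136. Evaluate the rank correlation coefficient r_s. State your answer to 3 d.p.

-0.133

ρ = 1 − 6Σd² / [n(n²−1)] = 1 − 6×136 / (9×80)
  = 1 − 816/720 = 1 − 1.1333 ≈ -0.133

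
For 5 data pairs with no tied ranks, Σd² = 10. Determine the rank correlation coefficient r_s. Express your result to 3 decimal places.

0.500

ρ = 1 − 6Σd² / [n(n²−1)] = 1 − 6×10 / (5×24)
  = 1 − 60/120 = 1 − 0.5000 ≈ 0.500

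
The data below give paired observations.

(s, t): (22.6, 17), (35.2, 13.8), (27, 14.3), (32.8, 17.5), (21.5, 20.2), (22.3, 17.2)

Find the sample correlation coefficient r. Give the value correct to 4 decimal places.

n = 6, Σs = 161.4, Σt = 100, Σs² = 4514.18, Σt² = 1694.06, Σst = 2647.92
nΣst − ΣsΣt = 15887.52 − 16140 = -252.48
nΣs² − (Σs)² = 27085.08 − 26049.96 = 1035.12; nΣt² − (Σt)² = 10164.36 − 10000 = 164.36
r = -252.48 / √(1035.12 × 164.36) = -252.48 / 412.4710 ≈ -0.6121

-0.6121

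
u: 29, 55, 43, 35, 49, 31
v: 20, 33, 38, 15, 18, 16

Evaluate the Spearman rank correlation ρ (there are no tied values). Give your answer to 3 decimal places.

0.371

Rank u: 1, 6, 4, 3, 5, 2
Rank v: 4, 5, 6, 1, 3, 2
d = rank(u) − rank(v): -3, 1, -2, 2, 2, 0; Σd² = 22
ρ = 1 − 6Σd² / [n(n²−1)] = 1 − 6×22 / (6×35) = 1 − 132/210 ≈ 0.371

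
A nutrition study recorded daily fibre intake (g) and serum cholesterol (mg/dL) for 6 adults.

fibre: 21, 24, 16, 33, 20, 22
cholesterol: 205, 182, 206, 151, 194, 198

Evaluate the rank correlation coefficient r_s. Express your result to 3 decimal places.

-0.829

Rank fibre: 3, 5, 1, 6, 2, 4
Rank cholesterol: 5, 2, 6, 1, 3, 4
d = rank(fibre) − rank(cholesterol): -2, 3, -5, 5, -1, 0; Σd² = 64
ρ = 1 − 6Σd² / [n(n²−1)] = 1 − 6×64 / (6×35) = 1 − 384/210 ≈ -0.829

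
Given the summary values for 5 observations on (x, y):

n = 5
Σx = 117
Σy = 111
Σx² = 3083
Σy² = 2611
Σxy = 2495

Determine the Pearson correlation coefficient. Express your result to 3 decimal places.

r = (nΣxy − ΣxΣy) / √[(nΣx² − (Σx)²)(nΣy² − (Σy)²)]
Numerator: 5×2495 − 117×111 = -512
Denominator: √[(15415 − 13689)(13055 − 12321)] = √[1726 × 734] = 1125.5594
r = -512 / 1125.5594 ≈ -0.455

-0.455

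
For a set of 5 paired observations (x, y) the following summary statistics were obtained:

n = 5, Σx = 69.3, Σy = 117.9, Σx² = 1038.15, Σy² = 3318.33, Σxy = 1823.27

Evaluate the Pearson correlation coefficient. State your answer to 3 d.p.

r = (nΣxy − ΣxΣy) / √[(nΣx² − (Σx)²)(nΣy² − (Σy)²)]
Numerator: 5×1823.27 − 69.3×117.9 = 945.88
Denominator: √[(5190.75 − 4802.49)(16591.65 − 13900.41)] = √[388.26 × 2691.24] = 1022.2039
r = 945.88 / 1022.2039 ≈ 0.925

0.925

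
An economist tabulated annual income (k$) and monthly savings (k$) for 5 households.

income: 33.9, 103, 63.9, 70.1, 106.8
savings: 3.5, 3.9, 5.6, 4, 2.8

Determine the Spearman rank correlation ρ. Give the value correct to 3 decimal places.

Rank income: 1, 4, 2, 3, 5
Rank savings: 2, 3, 5, 4, 1
d = rank(income) − rank(savings): -1, 1, -3, -1, 4; Σd² = 28
ρ = 1 − 6Σd² / [n(n²−1)] = 1 − 6×28 / (5×24) = 1 − 168/120 ≈ -0.400

-0.400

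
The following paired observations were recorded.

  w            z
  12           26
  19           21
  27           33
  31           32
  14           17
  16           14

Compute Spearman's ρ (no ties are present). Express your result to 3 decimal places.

0.543

Rank w: 1, 4, 5, 6, 2, 3
Rank z: 4, 3, 6, 5, 2, 1
d = rank(w) − rank(z): -3, 1, -1, 1, 0, 2; Σd² = 16
ρ = 1 − 6Σd² / [n(n²−1)] = 1 − 6×16 / (6×35) = 1 − 96/210 ≈ 0.543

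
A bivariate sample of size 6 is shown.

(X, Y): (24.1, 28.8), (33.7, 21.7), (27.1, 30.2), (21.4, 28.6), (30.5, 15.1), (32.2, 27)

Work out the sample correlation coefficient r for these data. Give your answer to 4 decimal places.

-0.5656

n = 6, ΣX = 169, ΣY = 151.4, ΣX² = 4875.96, ΣY² = 3987.34, ΣXY = 4185.78
nΣXY − ΣXΣY = 25114.68 − 25586.6 = -471.92
nΣX² − (ΣX)² = 29255.76 − 28561 = 694.76; nΣY² − (ΣY)² = 23924.04 − 22921.96 = 1002.08
r = -471.92 / √(694.76 × 1002.08) = -471.92 / 834.3891 ≈ -0.5656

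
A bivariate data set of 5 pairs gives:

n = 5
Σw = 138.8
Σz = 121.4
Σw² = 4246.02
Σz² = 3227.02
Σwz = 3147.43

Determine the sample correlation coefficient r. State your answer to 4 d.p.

-0.6719

r = (nΣwz − ΣwΣz) / √[(nΣw² − (Σw)²)(nΣz² − (Σz)²)]
Numerator: 5×3147.43 − 138.8×121.4 = -1113.17
Denominator: √[(21230.1 − 19265.44)(16135.1 − 14737.96)] = √[1964.66 × 1397.14] = 1656.7755
r = -1113.17 / 1656.7755 ≈ -0.6719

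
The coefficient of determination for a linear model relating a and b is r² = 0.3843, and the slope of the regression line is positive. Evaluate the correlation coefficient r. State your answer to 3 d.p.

|r| = √0.3843 = 0.620
The association is positive, so r = 0.620.

0.620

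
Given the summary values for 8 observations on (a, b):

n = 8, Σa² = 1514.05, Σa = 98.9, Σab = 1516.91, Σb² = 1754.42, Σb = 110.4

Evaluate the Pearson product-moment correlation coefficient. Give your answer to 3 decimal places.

r = (nΣab − ΣaΣb) / √[(nΣa² − (Σa)²)(nΣb² − (Σb)²)]
Numerator: 8×1516.91 − 98.9×110.4 = 1216.72
Denominator: √[(12112.4 − 9781.21)(14035.36 − 12188.16)] = √[2331.19 × 1847.2] = 2075.1323
r = 1216.72 / 2075.1323 ≈ 0.586

0.586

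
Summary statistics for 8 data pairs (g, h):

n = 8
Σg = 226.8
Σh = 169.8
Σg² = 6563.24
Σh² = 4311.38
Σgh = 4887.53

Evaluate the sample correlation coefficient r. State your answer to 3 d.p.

r = (nΣgh − ΣgΣh) / √[(nΣg² − (Σg)²)(nΣh² − (Σh)²)]
Numerator: 8×4887.53 − 226.8×169.8 = 589.6
Denominator: √[(52505.92 − 51438.24)(34491.04 − 28832.04)] = √[1067.68 × 5659] = 2458.0482
r = 589.6 / 2458.0482 ≈ 0.240

0.240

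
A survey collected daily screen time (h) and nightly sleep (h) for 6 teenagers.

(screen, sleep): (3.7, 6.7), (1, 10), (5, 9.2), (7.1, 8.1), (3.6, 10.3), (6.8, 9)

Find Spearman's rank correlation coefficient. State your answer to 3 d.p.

-0.600

Rank screen: 3, 1, 4, 6, 2, 5
Rank sleep: 1, 5, 4, 2, 6, 3
d = rank(screen) − rank(sleep): 2, -4, 0, 4, -4, 2; Σd² = 56
ρ = 1 − 6Σd² / [n(n²−1)] = 1 − 6×56 / (6×35) = 1 − 336/210 ≈ -0.600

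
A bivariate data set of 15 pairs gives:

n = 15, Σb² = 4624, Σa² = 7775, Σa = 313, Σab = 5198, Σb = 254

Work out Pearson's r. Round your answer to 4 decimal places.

-0.1612

r = (nΣab − ΣaΣb) / √[(nΣa² − (Σa)²)(nΣb² − (Σb)²)]
Numerator: 15×5198 − 313×254 = -1532
Denominator: √[(116625 − 97969)(69360 − 64516)] = √[18656 × 4844] = 9506.2960
r = -1532 / 9506.2960 ≈ -0.1612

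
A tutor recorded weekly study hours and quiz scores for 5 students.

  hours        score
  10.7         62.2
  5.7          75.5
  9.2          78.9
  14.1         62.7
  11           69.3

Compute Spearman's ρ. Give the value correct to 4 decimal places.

-0.6000

Rank hours: 3, 1, 2, 5, 4
Rank score: 1, 4, 5, 2, 3
d = rank(hours) − rank(score): 2, -3, -3, 3, 1; Σd² = 32
ρ = 1 − 6Σd² / [n(n²−1)] = 1 − 6×32 / (5×24) = 1 − 192/120 ≈ -0.6000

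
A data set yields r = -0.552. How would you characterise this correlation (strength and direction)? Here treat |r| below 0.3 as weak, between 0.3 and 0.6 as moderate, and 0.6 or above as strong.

r = -0.552 < 0 so the relationship is negative.
|r| = 0.552, which falls in the moderate range.

moderate negative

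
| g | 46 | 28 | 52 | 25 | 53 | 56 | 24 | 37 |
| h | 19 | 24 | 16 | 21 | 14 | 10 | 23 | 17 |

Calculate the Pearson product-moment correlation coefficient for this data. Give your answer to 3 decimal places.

n = 8, Σg = 321, Σh = 144, Σg² = 14119, Σh² = 2748, Σgh = 5386
nΣgh − ΣgΣh = 43088 − 46224 = -3136
nΣg² − (Σg)² = 112952 − 103041 = 9911; nΣh² − (Σh)² = 21984 − 20736 = 1248
r = -3136 / √(9911 × 1248) = -3136 / 3516.9487 ≈ -0.892

-0.892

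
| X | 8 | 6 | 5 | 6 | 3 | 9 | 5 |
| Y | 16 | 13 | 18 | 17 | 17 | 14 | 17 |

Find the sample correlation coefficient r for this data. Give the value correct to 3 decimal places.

n = 7, ΣX = 42, ΣY = 112, ΣX² = 276, ΣY² = 1812, ΣXY = 660
nΣXY − ΣXΣY = 4620 − 4704 = -84
nΣX² − (ΣX)² = 1932 − 1764 = 168; nΣY² − (ΣY)² = 12684 − 12544 = 140
r = -84 / √(168 × 140) = -84 / 153.3623 ≈ -0.548

-0.548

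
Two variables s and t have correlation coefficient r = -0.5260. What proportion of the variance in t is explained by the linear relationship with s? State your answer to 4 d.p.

0.2767

r² = (-0.5260)² = 0.2767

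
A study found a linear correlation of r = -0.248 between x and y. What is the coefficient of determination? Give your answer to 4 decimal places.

0.0615

r² = (-0.248)² = 0.0615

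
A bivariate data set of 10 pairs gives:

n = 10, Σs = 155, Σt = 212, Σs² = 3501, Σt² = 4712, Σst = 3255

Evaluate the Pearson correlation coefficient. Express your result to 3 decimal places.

-0.063

r = (nΣst − ΣsΣt) / √[(nΣs² − (Σs)²)(nΣt² − (Σt)²)]
Numerator: 10×3255 − 155×212 = -310
Denominator: √[(35010 − 24025)(47120 − 44944)] = √[10985 × 2176] = 4889.1063
r = -310 / 4889.1063 ≈ -0.063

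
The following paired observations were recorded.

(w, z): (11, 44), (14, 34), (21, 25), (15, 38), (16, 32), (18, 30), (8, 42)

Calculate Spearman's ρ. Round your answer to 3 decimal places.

-0.929

Rank w: 2, 3, 7, 4, 5, 6, 1
Rank z: 7, 4, 1, 5, 3, 2, 6
d = rank(w) − rank(z): -5, -1, 6, -1, 2, 4, -5; Σd² = 108
ρ = 1 − 6Σd² / [n(n²−1)] = 1 − 6×108 / (7×48) = 1 − 648/336 ≈ -0.929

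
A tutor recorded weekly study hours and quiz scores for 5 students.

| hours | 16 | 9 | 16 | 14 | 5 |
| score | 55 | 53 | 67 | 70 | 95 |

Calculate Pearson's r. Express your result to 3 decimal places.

-0.602

n = 5, Σx = 60, Σy = 340, Σx² = 814, Σy² = 24248, Σxy = 3884
nΣxy − ΣxΣy = 19420 − 20400 = -980
nΣx² − (Σx)² = 4070 − 3600 = 470; nΣy² − (Σy)² = 121240 − 115600 = 5640
r = -980 / √(470 × 5640) = -980 / 1628.1278 ≈ -0.602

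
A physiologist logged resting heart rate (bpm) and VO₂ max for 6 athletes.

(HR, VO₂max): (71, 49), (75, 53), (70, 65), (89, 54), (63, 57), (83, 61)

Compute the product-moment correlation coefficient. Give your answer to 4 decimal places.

n = 6, Σx = 451, Σy = 339, Σx² = 34345, Σy² = 19321, Σxy = 25464
nΣxy − ΣxΣy = 152784 − 152889 = -105
nΣx² − (Σx)² = 206070 − 203401 = 2669; nΣy² − (Σy)² = 115926 − 114921 = 1005
r = -105 / √(2669 × 1005) = -105 / 1637.7866 ≈ -0.0641

-0.0641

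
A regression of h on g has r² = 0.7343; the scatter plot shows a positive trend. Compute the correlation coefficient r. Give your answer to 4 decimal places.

0.8569

|r| = √0.7343 = 0.8569
The association is positive, so r = 0.8569.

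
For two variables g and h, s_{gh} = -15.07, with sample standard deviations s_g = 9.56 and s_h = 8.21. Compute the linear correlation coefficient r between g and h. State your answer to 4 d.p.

-0.1920

r = Cov(g,h) / (s_g · s_h) = -15.07 / (9.56 × 8.21)
  = -15.07 / 78.4876 ≈ -0.1920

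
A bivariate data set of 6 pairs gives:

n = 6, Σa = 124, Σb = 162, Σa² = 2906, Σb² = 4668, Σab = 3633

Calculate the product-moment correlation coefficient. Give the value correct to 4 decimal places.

0.8970

r = (nΣab − ΣaΣb) / √[(nΣa² − (Σa)²)(nΣb² − (Σb)²)]
Numerator: 6×3633 − 124×162 = 1710
Denominator: √[(17436 − 15376)(28008 − 26244)] = √[2060 × 1764] = 1906.2634
r = 1710 / 1906.2634 ≈ 0.8970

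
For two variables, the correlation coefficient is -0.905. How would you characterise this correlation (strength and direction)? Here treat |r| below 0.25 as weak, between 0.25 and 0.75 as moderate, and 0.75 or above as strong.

r = -0.905 < 0 so the relationship is negative.
|r| = 0.905, which falls in the strong range.

strong negative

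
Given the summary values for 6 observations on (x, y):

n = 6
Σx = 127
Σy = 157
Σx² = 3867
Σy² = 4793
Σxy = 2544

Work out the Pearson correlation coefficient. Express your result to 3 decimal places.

-0.867

r = (nΣxy − ΣxΣy) / √[(nΣx² − (Σx)²)(nΣy² − (Σy)²)]
Numerator: 6×2544 − 127×157 = -4675
Denominator: √[(23202 − 16129)(28758 − 24649)] = √[7073 × 4109] = 5391.0070
r = -4675 / 5391.0070 ≈ -0.867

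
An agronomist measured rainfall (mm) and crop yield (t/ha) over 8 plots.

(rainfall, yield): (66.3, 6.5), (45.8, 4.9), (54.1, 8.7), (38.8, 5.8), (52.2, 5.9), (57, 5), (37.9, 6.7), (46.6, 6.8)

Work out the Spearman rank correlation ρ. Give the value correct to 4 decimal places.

Rank rainfall: 8, 3, 6, 2, 5, 7, 1, 4
Rank yield: 5, 1, 8, 3, 4, 2, 6, 7
d = rank(rainfall) − rank(yield): 3, 2, -2, -1, 1, 5, -5, -3; Σd² = 78
ρ = 1 − 6Σd² / [n(n²−1)] = 1 − 6×78 / (8×63) = 1 − 468/504 ≈ 0.0714

0.0714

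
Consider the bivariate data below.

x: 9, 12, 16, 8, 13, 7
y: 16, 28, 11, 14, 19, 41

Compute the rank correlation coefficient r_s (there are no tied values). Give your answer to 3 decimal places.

Rank x: 3, 4, 6, 2, 5, 1
Rank y: 3, 5, 1, 2, 4, 6
d = rank(x) − rank(y): 0, -1, 5, 0, 1, -5; Σd² = 52
ρ = 1 − 6Σd² / [n(n²−1)] = 1 − 6×52 / (6×35) = 1 − 312/210 ≈ -0.486

-0.486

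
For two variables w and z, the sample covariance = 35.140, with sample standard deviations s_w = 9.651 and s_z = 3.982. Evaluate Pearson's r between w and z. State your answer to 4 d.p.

0.9144

r = Cov(w,z) / (s_w · s_z) = 35.140 / (9.651 × 3.982)
  = 35.140 / 38.4303 ≈ 0.9144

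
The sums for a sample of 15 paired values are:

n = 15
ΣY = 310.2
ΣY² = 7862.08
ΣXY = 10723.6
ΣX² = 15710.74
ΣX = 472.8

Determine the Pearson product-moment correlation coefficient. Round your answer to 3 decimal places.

r = (nΣXY − ΣXΣY) / √[(nΣX² − (ΣX)²)(nΣY² − (ΣY)²)]
Numerator: 15×10723.6 − 472.8×310.2 = 14191.44
Denominator: √[(235661.1 − 223539.84)(117931.2 − 96224.04)] = √[12121.26 × 21707.16] = 16220.9164
r = 14191.44 / 16220.9164 ≈ 0.875

0.875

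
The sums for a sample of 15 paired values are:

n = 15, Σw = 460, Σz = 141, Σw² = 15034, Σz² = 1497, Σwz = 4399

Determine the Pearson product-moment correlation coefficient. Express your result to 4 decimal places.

0.1880

r = (nΣwz − ΣwΣz) / √[(nΣw² − (Σw)²)(nΣz² − (Σz)²)]
Numerator: 15×4399 − 460×141 = 1125
Denominator: √[(225510 − 211600)(22455 − 19881)] = √[13910 × 2574] = 5983.6728
r = 1125 / 5983.6728 ≈ 0.1880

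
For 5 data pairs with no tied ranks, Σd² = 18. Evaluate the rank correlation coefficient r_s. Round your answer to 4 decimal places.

ρ = 1 − 6Σd² / [n(n²−1)] = 1 − 6×18 / (5×24)
  = 1 − 108/120 = 1 − 0.90000 ≈ 0.1000

0.1000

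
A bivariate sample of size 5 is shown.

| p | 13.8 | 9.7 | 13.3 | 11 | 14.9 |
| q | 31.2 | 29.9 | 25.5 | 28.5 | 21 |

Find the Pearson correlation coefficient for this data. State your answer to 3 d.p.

n = 5, Σp = 62.7, Σq = 136.1, Σp² = 804.43, Σq² = 3770.95, Σpq = 1686.14
nΣpq − ΣpΣq = 8430.7 − 8533.47 = -102.77
nΣp² − (Σp)² = 4022.15 − 3931.29 = 90.86; nΣq² − (Σq)² = 18854.75 − 18523.21 = 331.54
r = -102.77 / √(90.86 × 331.54) = -102.77 / 173.5619 ≈ -0.592

-0.592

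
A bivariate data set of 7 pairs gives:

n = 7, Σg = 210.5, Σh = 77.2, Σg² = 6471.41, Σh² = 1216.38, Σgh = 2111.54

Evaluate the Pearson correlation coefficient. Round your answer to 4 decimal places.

-0.9244

r = (nΣgh − ΣgΣh) / √[(nΣg² − (Σg)²)(nΣh² − (Σh)²)]
Numerator: 7×2111.54 − 210.5×77.2 = -1469.82
Denominator: √[(45299.87 − 44310.25)(8514.66 − 5959.84)] = √[989.62 × 2554.82] = 1590.0632
r = -1469.82 / 1590.0632 ≈ -0.9244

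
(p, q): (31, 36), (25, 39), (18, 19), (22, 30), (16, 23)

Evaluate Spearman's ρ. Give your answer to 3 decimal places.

0.800

Rank p: 5, 4, 2, 3, 1
Rank q: 4, 5, 1, 3, 2
d = rank(p) − rank(q): 1, -1, 1, 0, -1; Σd² = 4
ρ = 1 − 6Σd² / [n(n²−1)] = 1 − 6×4 / (5×24) = 1 − 24/120 ≈ 0.800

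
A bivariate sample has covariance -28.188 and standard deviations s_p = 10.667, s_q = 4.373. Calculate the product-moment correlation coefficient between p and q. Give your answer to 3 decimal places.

-0.604

r = Cov(p,q) / (s_p · s_q) = -28.188 / (10.667 × 4.373)
  = -28.188 / 46.6468 ≈ -0.604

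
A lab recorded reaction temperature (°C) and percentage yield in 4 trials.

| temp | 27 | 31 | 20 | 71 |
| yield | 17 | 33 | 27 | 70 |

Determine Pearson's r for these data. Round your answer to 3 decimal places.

n = 4, Σx = 149, Σy = 147, Σx² = 7131, Σy² = 7007, Σxy = 6992
nΣxy − ΣxΣy = 27968 − 21903 = 6065
nΣx² − (Σx)² = 28524 − 22201 = 6323; nΣy² − (Σy)² = 28028 − 21609 = 6419
r = 6065 / √(6323 × 6419) = 6065 / 6370.8192 ≈ 0.952

0.952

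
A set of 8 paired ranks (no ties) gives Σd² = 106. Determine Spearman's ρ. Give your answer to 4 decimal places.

ρ = 1 − 6Σd² / [n(n²−1)] = 1 − 6×106 / (8×63)
  = 1 − 636/504 = 1 − 1.26190 ≈ -0.2619

-0.2619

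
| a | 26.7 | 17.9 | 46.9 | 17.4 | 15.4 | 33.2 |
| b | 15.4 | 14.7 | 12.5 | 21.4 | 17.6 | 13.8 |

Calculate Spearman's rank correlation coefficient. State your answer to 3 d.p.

-0.886

Rank a: 4, 3, 6, 2, 1, 5
Rank b: 4, 3, 1, 6, 5, 2
d = rank(a) − rank(b): 0, 0, 5, -4, -4, 3; Σd² = 66
ρ = 1 − 6Σd² / [n(n²−1)] = 1 − 6×66 / (6×35) = 1 − 396/210 ≈ -0.886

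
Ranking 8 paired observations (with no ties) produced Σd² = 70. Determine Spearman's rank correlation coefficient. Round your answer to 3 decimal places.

ρ = 1 − 6Σd² / [n(n²−1)] = 1 − 6×70 / (8×63)
  = 1 − 420/504 = 1 − 0.8333 ≈ 0.167

0.167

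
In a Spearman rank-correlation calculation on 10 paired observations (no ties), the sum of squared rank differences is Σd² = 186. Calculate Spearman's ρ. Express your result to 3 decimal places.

-0.127

ρ = 1 − 6Σd² / [n(n²−1)] = 1 − 6×186 / (10×99)
  = 1 − 1116/990 = 1 − 1.1273 ≈ -0.127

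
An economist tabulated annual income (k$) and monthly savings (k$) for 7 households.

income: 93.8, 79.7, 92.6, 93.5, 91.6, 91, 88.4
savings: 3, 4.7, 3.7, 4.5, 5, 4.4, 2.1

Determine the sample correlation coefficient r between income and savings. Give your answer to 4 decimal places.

n = 7, Σx = 630.6, Σy = 27.4, Σx² = 56953.66, Σy² = 113.8, Σxy = 2463.4
nΣxy − ΣxΣy = 17243.8 − 17278.44 = -34.64
nΣx² − (Σx)² = 398675.62 − 397656.36 = 1019.26; nΣy² − (Σy)² = 796.6 − 750.76 = 45.84
r = -34.64 / √(1019.26 × 45.84) = -34.64 / 216.1548 ≈ -0.1603

-0.1603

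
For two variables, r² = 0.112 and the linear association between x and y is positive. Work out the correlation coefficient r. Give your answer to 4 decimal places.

|r| = √0.112 = 0.3347
The association is positive, so r = 0.3347.

0.3347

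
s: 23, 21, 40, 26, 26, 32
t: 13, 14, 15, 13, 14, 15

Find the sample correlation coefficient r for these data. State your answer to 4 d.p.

n = 6, Σs = 168, Σt = 84, Σs² = 4946, Σt² = 1180, Σst = 2375
nΣst − ΣsΣt = 14250 − 14112 = 138
nΣs² − (Σs)² = 29676 − 28224 = 1452; nΣt² − (Σt)² = 7080 − 7056 = 24
r = 138 / √(1452 × 24) = 138 / 186.6762 ≈ 0.7392

0.7392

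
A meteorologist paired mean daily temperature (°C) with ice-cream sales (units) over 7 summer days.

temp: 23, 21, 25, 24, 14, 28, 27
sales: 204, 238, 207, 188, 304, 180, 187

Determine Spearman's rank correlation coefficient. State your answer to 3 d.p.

Rank temp: 3, 2, 5, 4, 1, 7, 6
Rank sales: 4, 6, 5, 3, 7, 1, 2
d = rank(temp) − rank(sales): -1, -4, 0, 1, -6, 6, 4; Σd² = 106
ρ = 1 − 6Σd² / [n(n²−1)] = 1 − 6×106 / (7×48) = 1 − 636/336 ≈ -0.893

-0.893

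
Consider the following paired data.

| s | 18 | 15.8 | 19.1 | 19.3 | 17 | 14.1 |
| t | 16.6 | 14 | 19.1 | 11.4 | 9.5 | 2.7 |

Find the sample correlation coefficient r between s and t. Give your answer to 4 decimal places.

n = 6, Σs = 103.3, Σt = 73.3, Σs² = 1798.75, Σt² = 1063.87, Σst = 1304.4
nΣst − ΣsΣt = 7826.4 − 7571.89 = 254.51
nΣs² − (Σs)² = 10792.5 − 10670.89 = 121.61; nΣt² − (Σt)² = 6383.22 − 5372.89 = 1010.33
r = 254.51 / √(121.61 × 1010.33) = 254.51 / 350.5228 ≈ 0.7261

0.7261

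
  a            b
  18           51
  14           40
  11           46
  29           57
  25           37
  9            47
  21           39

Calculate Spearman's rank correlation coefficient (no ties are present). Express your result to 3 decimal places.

-0.036

Rank a: 4, 3, 2, 7, 6, 1, 5
Rank b: 6, 3, 4, 7, 1, 5, 2
d = rank(a) − rank(b): -2, 0, -2, 0, 5, -4, 3; Σd² = 58
ρ = 1 − 6Σd² / [n(n²−1)] = 1 − 6×58 / (7×48) = 1 − 348/336 ≈ -0.036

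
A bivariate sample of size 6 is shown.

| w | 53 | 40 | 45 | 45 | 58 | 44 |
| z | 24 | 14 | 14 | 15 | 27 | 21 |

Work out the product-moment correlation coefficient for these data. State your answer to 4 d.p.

0.8770

n = 6, Σw = 285, Σz = 115, Σw² = 13759, Σz² = 2363, Σwz = 5627
nΣwz − ΣwΣz = 33762 − 32775 = 987
nΣw² − (Σw)² = 82554 − 81225 = 1329; nΣz² − (Σz)² = 14178 − 13225 = 953
r = 987 / √(1329 × 953) = 987 / 1125.4053 ≈ 0.8770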